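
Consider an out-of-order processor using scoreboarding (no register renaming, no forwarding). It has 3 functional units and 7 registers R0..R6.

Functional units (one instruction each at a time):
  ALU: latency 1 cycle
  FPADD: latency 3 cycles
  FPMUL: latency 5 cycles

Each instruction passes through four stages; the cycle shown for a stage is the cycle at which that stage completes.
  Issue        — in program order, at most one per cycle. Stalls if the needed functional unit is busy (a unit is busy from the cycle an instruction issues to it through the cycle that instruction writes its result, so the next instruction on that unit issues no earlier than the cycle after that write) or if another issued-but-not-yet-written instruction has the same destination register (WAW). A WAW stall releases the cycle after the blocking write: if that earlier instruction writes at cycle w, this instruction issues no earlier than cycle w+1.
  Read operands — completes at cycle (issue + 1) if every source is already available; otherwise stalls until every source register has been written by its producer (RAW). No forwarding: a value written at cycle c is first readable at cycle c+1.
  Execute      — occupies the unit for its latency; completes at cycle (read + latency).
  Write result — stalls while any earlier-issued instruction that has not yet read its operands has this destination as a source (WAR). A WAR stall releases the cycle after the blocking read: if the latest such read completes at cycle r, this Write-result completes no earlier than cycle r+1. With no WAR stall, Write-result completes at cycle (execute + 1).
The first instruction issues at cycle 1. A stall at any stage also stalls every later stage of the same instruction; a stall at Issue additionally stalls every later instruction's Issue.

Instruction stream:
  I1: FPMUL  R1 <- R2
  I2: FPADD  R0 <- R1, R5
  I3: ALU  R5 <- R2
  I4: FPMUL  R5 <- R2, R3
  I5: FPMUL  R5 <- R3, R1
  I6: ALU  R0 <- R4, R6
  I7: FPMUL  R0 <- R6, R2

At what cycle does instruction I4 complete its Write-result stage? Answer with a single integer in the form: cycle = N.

t=1  issue I1 (FPMUL)
t=2  I1 read-ops | issue I2 (FPADD)
t=3  issue I3 (ALU)
t=4  I3 read-ops
t=5  I3 finished on ALU
t=7  I1 finished on FPMUL
t=8  I1→R1
t=9  I2 read-ops
t=10  I3→R5
t=11  issue I4 (FPMUL)
t=12  I2 finished on FPADD | I4 read-ops
t=13  I2→R0
t=17  I4 finished on FPMUL
t=18  I4→R5
t=19  issue I5 (FPMUL)
t=20  I5 read-ops | issue I6 (ALU)
t=21  I6 read-ops
t=22  I6 finished on ALU
t=23  I6→R0
t=25  I5 finished on FPMUL
t=26  I5→R5
t=27  issue I7 (FPMUL)
t=28  I7 read-ops
t=33  I7 finished on FPMUL
t=34  I7→R0

cycle = 18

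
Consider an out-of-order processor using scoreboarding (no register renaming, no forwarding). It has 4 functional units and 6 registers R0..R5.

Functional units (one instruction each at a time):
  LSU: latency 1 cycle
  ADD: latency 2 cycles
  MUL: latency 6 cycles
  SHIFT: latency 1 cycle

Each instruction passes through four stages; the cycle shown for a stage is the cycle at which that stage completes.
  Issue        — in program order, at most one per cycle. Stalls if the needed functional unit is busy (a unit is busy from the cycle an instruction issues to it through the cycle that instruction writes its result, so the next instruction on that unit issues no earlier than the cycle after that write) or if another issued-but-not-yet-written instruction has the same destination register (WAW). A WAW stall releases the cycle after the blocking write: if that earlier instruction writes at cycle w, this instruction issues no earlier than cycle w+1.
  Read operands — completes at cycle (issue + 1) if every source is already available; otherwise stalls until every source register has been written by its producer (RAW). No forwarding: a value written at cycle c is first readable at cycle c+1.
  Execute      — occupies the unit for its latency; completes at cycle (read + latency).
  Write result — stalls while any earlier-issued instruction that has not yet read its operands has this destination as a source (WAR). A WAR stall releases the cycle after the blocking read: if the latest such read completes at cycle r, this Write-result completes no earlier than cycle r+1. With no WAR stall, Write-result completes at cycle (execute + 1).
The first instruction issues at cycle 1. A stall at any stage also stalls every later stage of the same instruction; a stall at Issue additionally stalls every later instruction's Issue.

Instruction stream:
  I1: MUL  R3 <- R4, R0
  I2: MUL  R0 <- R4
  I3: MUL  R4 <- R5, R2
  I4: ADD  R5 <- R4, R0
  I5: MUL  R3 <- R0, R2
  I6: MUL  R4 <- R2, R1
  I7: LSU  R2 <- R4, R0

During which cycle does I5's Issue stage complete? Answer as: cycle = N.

[1] I1 dispatched to MUL
[2] I1 operands ready
[8] I1 complete
[9] R3←I1
[10] I2 dispatched to MUL
[11] I2 operands ready
[17] I2 complete
[18] R0←I2
[19] I3 dispatched to MUL
[20] I3 operands ready, I4 dispatched to ADD
[26] I3 complete
[27] R4←I3
[28] I4 operands ready, I5 dispatched to MUL
[29] I5 operands ready
[30] I4 complete
[31] R5←I4
[35] I5 complete
[36] R3←I5
[37] I6 dispatched to MUL
[38] I6 operands ready, I7 dispatched to LSU
[44] I6 complete
[45] R4←I6
[46] I7 operands ready
[47] I7 complete
[48] R2←I7

cycle = 28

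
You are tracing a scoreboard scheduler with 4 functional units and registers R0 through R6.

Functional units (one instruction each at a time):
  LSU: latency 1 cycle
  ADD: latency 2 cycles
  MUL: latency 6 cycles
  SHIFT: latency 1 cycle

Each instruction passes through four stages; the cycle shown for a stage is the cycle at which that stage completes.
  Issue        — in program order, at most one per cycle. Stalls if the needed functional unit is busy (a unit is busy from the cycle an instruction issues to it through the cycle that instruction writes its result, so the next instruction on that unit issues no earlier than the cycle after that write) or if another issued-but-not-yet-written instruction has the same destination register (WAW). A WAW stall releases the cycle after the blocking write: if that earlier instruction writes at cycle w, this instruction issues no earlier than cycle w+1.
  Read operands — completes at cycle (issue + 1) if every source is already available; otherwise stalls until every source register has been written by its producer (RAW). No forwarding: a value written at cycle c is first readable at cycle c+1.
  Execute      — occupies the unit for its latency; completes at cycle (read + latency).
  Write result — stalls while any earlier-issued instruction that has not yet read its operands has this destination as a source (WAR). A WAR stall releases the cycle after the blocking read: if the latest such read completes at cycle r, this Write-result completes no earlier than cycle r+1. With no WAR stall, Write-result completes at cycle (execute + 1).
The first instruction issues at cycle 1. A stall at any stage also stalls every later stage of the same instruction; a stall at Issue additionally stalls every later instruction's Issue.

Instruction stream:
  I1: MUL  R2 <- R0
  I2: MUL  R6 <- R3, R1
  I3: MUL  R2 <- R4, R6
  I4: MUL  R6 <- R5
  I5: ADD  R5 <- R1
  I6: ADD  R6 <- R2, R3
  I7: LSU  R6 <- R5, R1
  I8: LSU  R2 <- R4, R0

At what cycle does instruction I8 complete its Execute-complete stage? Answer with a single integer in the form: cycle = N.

[1] I1 dispatched to MUL
[2] I1 operands ready
[8] I1 complete
[9] R2←I1
[10] I2 dispatched to MUL
[11] I2 operands ready
[17] I2 complete
[18] R6←I2
[19] I3 dispatched to MUL
[20] I3 operands ready
[26] I3 complete
[27] R2←I3
[28] I4 dispatched to MUL
[29] I4 operands ready | I5 dispatched to ADD
[30] I5 operands ready
[32] I5 complete
[33] R5←I5
[35] I4 complete
[36] R6←I4
[37] I6 dispatched to ADD
[38] I6 operands ready
[40] I6 complete
[41] R6←I6
[42] I7 dispatched to LSU
[43] I7 operands ready
[44] I7 complete
[45] R6←I7
[46] I8 dispatched to LSU
[47] I8 operands ready
[48] I8 complete
[49] R2←I8

cycle = 48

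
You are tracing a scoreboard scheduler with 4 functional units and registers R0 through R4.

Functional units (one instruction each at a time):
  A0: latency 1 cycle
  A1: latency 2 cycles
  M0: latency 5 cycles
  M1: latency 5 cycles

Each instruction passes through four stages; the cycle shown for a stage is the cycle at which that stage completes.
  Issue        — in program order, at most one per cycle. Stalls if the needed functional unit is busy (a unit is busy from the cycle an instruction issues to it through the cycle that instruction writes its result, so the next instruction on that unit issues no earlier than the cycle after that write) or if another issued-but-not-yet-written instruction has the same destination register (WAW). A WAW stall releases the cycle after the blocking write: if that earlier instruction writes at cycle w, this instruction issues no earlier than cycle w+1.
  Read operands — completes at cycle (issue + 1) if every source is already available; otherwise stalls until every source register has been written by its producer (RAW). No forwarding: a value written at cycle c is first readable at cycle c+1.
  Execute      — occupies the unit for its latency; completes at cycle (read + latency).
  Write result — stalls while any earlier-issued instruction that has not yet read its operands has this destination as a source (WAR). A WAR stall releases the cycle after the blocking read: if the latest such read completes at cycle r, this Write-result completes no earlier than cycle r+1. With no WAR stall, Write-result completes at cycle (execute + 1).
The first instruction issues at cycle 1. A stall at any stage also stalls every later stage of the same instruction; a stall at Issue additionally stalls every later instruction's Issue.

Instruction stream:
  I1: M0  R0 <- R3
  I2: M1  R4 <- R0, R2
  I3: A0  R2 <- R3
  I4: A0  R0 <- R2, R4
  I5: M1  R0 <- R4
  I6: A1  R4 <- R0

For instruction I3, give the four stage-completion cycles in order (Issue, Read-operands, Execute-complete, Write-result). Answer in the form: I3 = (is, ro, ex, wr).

I3 = (3, 4, 5, 10)

c1: I1→M0
c2: I1 RO · I2→M1
c3: I3→A0
c4: I3 RO
c5: I3 EX
c7: I1 EX
c8: I1 WR R0
c9: I2 RO
c10: I3 WR R2
c11: I4→A0
c14: I2 EX
c15: I2 WR R4
c16: I4 RO
c17: I4 EX
c18: I4 WR R0
c19: I5→M1
c20: I5 RO · I6→A1
c25: I5 EX
c26: I5 WR R0
c27: I6 RO
c29: I6 EX
c30: I6 WR R4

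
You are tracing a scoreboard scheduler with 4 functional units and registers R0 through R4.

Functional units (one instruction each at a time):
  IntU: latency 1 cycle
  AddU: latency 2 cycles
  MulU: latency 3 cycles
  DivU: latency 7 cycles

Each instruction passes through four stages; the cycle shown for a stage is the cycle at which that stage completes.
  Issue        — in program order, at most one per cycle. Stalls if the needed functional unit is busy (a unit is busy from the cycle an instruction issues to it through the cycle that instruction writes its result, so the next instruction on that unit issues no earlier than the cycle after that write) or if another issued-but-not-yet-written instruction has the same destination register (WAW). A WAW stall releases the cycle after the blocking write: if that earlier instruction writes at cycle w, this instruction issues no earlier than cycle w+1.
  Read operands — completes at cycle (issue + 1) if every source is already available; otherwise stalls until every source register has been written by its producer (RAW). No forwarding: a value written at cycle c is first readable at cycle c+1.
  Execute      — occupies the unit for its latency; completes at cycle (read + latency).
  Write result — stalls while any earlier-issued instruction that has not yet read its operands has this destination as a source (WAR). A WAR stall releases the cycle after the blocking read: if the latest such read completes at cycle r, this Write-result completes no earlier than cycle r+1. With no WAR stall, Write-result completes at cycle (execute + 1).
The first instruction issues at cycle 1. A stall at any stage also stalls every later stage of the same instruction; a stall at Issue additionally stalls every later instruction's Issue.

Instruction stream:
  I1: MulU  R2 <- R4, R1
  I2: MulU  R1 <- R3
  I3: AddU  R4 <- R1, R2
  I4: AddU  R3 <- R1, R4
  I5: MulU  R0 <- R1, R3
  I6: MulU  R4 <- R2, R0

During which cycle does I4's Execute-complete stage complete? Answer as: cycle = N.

c1: issue I1 (MulU)
c2: I1 read-ops
c5: I1 finished on MulU
c6: I1→R2
c7: issue I2 (MulU)
c8: I2 read-ops | issue I3 (AddU)
c11: I2 finished on MulU
c12: I2→R1
c13: I3 read-ops
c15: I3 finished on AddU
c16: I3→R4
c17: issue I4 (AddU)
c18: I4 read-ops | issue I5 (MulU)
c20: I4 finished on AddU
c21: I4→R3
c22: I5 read-ops
c25: I5 finished on MulU
c26: I5→R0
c27: issue I6 (MulU)
c28: I6 read-ops
c31: I6 finished on MulU
c32: I6→R4

cycle = 20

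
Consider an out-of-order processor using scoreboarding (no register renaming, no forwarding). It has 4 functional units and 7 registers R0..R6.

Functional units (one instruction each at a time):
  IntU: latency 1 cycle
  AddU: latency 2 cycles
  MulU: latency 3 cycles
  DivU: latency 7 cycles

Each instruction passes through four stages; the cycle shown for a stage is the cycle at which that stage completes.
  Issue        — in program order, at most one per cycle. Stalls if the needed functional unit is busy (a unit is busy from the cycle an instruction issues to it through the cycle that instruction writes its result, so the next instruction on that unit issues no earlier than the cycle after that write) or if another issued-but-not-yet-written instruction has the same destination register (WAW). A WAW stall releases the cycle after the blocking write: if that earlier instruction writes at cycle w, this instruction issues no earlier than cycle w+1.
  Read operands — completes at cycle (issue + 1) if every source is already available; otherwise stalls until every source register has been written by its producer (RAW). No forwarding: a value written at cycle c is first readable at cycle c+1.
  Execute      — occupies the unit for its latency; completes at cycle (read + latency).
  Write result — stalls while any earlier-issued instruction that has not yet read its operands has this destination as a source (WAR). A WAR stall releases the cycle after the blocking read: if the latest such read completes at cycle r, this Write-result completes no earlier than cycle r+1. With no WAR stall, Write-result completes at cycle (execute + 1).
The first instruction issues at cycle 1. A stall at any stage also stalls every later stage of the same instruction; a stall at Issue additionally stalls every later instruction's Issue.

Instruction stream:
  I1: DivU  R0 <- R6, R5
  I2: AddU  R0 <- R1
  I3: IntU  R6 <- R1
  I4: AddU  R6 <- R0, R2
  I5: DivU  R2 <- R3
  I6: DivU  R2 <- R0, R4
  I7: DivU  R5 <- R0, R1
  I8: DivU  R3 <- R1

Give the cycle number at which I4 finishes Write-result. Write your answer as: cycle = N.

cycle = 20

t=1  I1 dispatched to DivU
t=2  I1 operands ready
t=9  I1 complete
t=10  R0←I1
t=11  I2 dispatched to AddU
t=12  I2 operands ready, I3 dispatched to IntU
t=13  I3 operands ready
t=14  I2 complete, I3 complete
t=15  R0←I2, R6←I3
t=16  I4 dispatched to AddU
t=17  I4 operands ready, I5 dispatched to DivU
t=18  I5 operands ready
t=19  I4 complete
t=20  R6←I4
t=25  I5 complete
t=26  R2←I5
t=27  I6 dispatched to DivU
t=28  I6 operands ready
t=35  I6 complete
t=36  R2←I6
t=37  I7 dispatched to DivU
t=38  I7 operands ready
t=45  I7 complete
t=46  R5←I7
t=47  I8 dispatched to DivU
t=48  I8 operands ready
t=55  I8 complete
t=56  R3←I8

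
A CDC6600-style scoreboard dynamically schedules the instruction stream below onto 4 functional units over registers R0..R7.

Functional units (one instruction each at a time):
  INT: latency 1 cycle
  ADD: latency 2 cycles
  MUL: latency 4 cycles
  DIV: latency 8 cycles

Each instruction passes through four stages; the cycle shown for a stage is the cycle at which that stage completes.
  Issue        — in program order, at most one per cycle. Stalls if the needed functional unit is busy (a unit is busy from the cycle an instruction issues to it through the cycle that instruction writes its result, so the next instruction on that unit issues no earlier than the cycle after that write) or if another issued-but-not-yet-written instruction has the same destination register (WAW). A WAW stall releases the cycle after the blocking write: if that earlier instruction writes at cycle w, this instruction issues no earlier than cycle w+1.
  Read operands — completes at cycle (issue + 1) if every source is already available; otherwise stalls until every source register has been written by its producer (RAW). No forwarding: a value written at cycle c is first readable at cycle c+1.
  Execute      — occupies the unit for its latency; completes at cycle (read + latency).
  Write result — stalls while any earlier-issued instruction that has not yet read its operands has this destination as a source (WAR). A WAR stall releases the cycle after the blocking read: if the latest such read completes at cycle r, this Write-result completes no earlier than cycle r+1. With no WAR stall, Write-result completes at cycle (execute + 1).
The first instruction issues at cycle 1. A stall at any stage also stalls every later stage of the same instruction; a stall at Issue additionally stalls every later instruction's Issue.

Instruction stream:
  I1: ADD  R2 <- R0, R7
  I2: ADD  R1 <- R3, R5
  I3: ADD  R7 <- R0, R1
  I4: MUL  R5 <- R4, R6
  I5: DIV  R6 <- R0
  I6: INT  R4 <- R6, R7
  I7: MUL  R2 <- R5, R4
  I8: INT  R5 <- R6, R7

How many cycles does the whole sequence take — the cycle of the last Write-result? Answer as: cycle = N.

  I1 | 1 | 2 | 4 | 5
  I2 | 6 | 7 | 9 | 10   struct: ADD busy until I1 writes@5
  I3 | 11 | 12 | 14 | 15   struct: ADD busy until I2 writes@10
  I4 | 12 | 13 | 17 | 18
  I5 | 13 | 14 | 22 | 23
  I6 | 14 | 24 | 25 | 26   RAW R6: wait I5 write@23
  I7 | 19 | 27 | 31 | 32   struct: MUL busy until I4 writes@18 · RAW R4: wait I6 write@26
  I8 | 27 | 28 | 29 | 30   struct: INT busy until I6 writes@26

cycle = 32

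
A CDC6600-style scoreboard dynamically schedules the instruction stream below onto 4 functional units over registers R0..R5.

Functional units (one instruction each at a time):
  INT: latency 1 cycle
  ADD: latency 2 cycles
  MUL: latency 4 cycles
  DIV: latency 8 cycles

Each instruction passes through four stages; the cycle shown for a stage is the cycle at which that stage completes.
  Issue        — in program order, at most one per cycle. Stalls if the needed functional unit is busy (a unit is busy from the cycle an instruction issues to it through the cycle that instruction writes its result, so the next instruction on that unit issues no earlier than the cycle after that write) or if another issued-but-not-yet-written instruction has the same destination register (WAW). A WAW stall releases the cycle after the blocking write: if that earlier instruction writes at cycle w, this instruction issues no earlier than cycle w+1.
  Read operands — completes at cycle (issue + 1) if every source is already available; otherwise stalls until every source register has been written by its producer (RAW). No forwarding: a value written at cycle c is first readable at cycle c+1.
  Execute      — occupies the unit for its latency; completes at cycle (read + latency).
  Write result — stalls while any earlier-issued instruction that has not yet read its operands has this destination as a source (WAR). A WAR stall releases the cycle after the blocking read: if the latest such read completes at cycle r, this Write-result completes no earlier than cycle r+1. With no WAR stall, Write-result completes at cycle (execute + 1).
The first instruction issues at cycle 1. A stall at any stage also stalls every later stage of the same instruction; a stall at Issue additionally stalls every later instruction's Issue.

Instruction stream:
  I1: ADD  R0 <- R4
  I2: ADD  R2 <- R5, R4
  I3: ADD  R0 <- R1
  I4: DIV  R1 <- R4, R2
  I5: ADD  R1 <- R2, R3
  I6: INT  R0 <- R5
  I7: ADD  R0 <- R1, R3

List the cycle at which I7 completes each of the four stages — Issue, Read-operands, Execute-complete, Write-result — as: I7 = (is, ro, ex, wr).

t=1  issue I1 (ADD)
t=2  I1 read-ops
t=4  I1 finished on ADD
t=5  I1→R0
t=6  issue I2 (ADD)
t=7  I2 read-ops
t=9  I2 finished on ADD
t=10  I2→R2
t=11  issue I3 (ADD)
t=12  I3 read-ops, issue I4 (DIV)
t=13  I4 read-ops
t=14  I3 finished on ADD
t=15  I3→R0
t=21  I4 finished on DIV
t=22  I4→R1
t=23  issue I5 (ADD)
t=24  I5 read-ops, issue I6 (INT)
t=25  I6 read-ops
t=26  I5 finished on ADD, I6 finished on INT
t=27  I5→R1, I6→R0
t=28  issue I7 (ADD)
t=29  I7 read-ops
t=31  I7 finished on ADD
t=32  I7→R0

I7 = (28, 29, 31, 32)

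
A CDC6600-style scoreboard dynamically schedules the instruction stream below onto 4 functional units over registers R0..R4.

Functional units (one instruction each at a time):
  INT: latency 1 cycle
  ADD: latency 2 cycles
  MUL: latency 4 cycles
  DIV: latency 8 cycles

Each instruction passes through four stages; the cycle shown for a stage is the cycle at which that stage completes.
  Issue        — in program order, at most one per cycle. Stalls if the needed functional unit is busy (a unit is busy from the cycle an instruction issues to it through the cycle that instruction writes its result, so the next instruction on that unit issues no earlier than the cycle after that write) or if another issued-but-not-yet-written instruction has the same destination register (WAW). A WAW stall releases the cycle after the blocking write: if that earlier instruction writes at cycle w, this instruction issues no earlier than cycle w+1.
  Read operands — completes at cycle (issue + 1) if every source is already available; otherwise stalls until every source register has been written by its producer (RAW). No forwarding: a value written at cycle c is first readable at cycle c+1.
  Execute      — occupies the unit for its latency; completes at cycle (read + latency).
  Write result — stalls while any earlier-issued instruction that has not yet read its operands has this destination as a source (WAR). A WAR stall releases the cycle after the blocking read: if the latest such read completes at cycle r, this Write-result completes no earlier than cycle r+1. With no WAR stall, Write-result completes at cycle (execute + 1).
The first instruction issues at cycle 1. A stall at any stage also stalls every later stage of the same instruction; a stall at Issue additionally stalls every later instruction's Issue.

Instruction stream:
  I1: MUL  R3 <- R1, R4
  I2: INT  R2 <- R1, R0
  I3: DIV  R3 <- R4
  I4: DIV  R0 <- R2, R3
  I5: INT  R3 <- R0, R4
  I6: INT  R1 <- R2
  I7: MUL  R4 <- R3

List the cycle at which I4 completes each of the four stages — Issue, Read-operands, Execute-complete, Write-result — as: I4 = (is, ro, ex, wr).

I4 = (19, 20, 28, 29)

I1  is:1  ro:2  ex:6  wr:7
I2  is:2  ro:3  ex:4  wr:5
I3  is:8  ro:9  ex:17  wr:18  — WAW R3: wait I1 write@7
I4  is:19  ro:20  ex:28  wr:29  — struct: DIV busy until I3 writes@18
I5  is:20  ro:30  ex:31  wr:32  — RAW R0: wait I4 write@29
I6  is:33  ro:34  ex:35  wr:36  — struct: INT busy until I5 writes@32
I7  is:34  ro:35  ex:39  wr:40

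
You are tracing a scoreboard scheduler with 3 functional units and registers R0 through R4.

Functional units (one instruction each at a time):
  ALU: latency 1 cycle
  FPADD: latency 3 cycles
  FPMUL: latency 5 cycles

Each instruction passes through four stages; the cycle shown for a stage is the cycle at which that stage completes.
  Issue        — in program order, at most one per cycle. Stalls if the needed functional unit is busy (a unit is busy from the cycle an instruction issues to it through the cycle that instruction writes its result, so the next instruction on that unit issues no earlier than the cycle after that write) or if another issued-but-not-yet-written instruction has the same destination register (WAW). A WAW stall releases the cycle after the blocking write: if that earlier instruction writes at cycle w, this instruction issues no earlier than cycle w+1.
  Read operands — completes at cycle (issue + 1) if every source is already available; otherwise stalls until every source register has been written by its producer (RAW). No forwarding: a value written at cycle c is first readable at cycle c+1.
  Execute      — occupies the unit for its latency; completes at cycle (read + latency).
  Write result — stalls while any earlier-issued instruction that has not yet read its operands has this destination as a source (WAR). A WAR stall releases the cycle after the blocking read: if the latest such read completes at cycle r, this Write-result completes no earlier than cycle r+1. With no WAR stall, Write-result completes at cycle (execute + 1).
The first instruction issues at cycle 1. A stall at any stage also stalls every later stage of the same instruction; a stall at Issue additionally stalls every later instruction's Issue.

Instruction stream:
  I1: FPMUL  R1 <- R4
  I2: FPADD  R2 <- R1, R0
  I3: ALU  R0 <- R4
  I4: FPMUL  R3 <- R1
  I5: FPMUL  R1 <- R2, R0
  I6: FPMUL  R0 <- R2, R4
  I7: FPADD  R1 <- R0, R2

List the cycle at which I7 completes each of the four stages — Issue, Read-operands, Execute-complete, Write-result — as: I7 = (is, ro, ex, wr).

t=1  I1→FPMUL
t=2  I1 RO, I2→FPADD
t=3  I3→ALU
t=4  I3 RO
t=5  I3 EX
t=7  I1 EX
t=8  I1 WR R1
t=9  I2 RO, I4→FPMUL
t=10  I3 WR R0, I4 RO
t=12  I2 EX
t=13  I2 WR R2
t=15  I4 EX
t=16  I4 WR R3
t=17  I5→FPMUL
t=18  I5 RO
t=23  I5 EX
t=24  I5 WR R1
t=25  I6→FPMUL
t=26  I6 RO, I7→FPADD
t=31  I6 EX
t=32  I6 WR R0
t=33  I7 RO
t=36  I7 EX
t=37  I7 WR R1

I7 = (26, 33, 36, 37)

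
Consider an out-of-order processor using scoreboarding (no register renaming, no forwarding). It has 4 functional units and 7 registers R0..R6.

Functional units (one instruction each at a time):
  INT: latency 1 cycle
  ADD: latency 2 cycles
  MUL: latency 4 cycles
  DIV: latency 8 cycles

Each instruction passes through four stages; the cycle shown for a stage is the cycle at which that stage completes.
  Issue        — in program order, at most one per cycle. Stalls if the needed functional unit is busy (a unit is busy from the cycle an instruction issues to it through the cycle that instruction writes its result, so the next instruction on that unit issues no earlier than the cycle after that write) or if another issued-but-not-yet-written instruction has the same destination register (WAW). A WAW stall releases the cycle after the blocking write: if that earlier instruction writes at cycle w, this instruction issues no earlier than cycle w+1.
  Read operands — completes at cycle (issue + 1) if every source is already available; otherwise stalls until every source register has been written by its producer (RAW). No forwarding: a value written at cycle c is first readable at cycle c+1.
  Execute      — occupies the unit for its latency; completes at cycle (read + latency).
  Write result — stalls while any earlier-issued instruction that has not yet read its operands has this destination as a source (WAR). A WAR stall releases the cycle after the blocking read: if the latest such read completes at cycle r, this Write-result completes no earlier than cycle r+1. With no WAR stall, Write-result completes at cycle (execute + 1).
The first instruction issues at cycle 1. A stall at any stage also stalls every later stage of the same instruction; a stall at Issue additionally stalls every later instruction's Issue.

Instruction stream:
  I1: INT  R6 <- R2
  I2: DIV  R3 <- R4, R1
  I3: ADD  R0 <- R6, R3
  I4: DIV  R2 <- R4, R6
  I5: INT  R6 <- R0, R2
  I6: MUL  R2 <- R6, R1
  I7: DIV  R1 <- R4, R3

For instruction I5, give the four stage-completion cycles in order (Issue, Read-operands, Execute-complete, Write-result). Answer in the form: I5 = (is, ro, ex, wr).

I5 = (14, 24, 25, 26)

[1] I1 dispatched to INT
[2] I1 operands ready, I2 dispatched to DIV
[3] I1 complete, I2 operands ready, I3 dispatched to ADD
[4] R6←I1
[11] I2 complete
[12] R3←I2
[13] I3 operands ready, I4 dispatched to DIV
[14] I4 operands ready, I5 dispatched to INT
[15] I3 complete
[16] R0←I3
[22] I4 complete
[23] R2←I4
[24] I5 operands ready, I6 dispatched to MUL
[25] I5 complete, I7 dispatched to DIV
[26] R6←I5, I7 operands ready
[27] I6 operands ready
[31] I6 complete
[32] R2←I6
[34] I7 complete
[35] R1←I7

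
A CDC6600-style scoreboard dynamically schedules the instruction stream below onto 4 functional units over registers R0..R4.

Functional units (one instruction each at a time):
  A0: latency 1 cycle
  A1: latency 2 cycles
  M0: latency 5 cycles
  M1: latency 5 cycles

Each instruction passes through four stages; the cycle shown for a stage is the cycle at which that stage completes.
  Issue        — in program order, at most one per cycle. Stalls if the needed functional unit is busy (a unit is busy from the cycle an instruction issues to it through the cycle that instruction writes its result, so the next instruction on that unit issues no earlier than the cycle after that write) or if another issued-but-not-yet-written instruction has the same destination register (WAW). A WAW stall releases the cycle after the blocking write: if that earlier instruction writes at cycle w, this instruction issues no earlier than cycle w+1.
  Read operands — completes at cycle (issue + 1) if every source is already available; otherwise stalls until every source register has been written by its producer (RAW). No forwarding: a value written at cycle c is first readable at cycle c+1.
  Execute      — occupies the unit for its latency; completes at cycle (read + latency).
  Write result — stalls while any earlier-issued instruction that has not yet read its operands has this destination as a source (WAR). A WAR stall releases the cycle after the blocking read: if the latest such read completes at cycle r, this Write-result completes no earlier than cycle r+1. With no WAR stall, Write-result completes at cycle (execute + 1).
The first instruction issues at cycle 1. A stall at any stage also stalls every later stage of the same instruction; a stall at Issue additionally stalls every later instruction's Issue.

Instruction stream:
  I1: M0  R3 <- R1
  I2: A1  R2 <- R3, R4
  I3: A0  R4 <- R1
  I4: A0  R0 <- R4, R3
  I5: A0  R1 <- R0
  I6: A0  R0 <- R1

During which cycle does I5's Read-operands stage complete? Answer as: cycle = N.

I1: IS=1 RO=2 EX=7 WR=8
I2: IS=2 RO=9 EX=11 WR=12  [RAW R3: wait I1 write@8]
I3: IS=3 RO=4 EX=5 WR=10  [WAR R4: wait I2 read@9]
I4: IS=11 RO=12 EX=13 WR=14  [struct: A0 busy until I3 writes@10]
I5: IS=15 RO=16 EX=17 WR=18  [struct: A0 busy until I4 writes@14]
I6: IS=19 RO=20 EX=21 WR=22  [struct: A0 busy until I5 writes@18]

cycle = 16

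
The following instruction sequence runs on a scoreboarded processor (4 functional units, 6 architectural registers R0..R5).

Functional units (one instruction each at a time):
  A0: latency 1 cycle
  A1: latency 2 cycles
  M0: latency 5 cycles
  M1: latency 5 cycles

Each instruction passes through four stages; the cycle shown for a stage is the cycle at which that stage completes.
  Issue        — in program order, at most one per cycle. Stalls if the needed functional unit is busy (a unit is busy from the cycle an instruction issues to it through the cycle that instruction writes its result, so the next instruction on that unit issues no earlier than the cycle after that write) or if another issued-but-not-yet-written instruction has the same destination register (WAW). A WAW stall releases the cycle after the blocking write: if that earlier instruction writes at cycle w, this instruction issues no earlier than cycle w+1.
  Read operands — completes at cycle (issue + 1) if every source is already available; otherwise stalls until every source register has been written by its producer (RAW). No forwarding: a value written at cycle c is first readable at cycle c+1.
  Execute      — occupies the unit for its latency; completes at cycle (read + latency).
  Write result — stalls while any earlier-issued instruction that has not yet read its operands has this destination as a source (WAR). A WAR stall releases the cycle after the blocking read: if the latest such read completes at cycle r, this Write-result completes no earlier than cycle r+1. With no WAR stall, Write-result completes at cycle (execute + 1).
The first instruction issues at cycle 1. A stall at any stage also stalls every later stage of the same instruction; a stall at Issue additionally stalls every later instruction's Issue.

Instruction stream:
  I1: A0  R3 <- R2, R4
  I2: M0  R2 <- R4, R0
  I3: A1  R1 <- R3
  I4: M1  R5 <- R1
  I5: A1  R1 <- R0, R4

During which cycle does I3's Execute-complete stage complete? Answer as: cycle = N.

I1  is:1  ro:2  ex:3  wr:4
I2  is:2  ro:3  ex:8  wr:9
I3  is:3  ro:5  ex:7  wr:8  — RAW R3: wait I1 write@4
I4  is:4  ro:9  ex:14  wr:15  — RAW R1: wait I3 write@8
I5  is:9  ro:10  ex:12  wr:13  — struct: A1 busy until I3 writes@8

cycle = 7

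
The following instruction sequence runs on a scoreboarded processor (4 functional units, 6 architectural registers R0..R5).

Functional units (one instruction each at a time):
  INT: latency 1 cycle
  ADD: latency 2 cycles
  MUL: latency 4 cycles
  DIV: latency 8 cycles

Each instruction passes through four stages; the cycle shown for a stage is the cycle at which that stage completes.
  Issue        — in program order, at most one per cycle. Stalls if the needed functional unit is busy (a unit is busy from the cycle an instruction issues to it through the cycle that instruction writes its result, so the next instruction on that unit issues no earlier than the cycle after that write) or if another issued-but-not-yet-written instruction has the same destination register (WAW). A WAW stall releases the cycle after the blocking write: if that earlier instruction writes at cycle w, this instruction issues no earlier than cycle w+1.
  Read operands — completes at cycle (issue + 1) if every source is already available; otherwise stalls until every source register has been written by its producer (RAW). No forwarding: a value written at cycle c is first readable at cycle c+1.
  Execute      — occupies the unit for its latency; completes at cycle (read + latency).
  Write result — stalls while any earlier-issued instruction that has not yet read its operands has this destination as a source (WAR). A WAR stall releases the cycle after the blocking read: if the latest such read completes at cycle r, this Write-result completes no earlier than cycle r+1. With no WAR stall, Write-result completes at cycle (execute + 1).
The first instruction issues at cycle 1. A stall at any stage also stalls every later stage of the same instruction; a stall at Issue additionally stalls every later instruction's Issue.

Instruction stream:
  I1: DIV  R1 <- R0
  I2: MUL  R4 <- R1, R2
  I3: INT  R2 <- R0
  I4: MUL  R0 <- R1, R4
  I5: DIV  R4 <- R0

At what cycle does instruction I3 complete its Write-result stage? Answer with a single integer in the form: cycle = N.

cycle = 13

  I1 | 1 | 2 | 10 | 11
  I2 | 2 | 12 | 16 | 17   RAW R1: wait I1 write@11
  I3 | 3 | 4 | 5 | 13   WAR R2: wait I2 read@12
  I4 | 18 | 19 | 23 | 24   struct: MUL busy until I2 writes@17
  I5 | 19 | 25 | 33 | 34   RAW R0: wait I4 write@24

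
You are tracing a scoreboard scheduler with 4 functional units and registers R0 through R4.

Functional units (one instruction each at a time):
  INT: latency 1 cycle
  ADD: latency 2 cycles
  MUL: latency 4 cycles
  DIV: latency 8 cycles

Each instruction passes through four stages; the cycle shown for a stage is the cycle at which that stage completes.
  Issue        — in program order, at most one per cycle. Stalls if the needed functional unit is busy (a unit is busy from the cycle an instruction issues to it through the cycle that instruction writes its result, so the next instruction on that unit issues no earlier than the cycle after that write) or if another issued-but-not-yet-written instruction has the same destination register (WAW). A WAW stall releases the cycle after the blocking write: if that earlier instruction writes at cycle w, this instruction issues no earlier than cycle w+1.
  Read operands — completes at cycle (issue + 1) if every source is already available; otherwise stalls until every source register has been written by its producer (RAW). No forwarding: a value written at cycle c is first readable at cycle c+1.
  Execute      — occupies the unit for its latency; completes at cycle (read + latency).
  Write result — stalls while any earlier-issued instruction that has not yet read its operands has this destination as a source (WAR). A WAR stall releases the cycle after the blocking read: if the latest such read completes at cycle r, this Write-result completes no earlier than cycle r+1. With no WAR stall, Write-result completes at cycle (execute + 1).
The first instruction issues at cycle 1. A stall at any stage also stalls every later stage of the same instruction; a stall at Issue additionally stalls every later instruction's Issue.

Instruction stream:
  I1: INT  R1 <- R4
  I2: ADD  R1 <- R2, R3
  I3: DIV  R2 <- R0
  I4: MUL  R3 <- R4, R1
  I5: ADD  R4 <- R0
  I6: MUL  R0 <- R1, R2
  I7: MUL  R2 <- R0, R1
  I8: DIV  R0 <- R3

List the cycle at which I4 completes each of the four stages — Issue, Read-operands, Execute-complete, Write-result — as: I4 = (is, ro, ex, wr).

I1: IS=1 RO=2 EX=3 WR=4
I2: IS=5 RO=6 EX=8 WR=9  [WAW R1: wait I1 write@4]
I3: IS=6 RO=7 EX=15 WR=16
I4: IS=7 RO=10 EX=14 WR=15  [RAW R1: wait I2 write@9]
I5: IS=10 RO=11 EX=13 WR=14  [struct: ADD busy until I2 writes@9]
I6: IS=16 RO=17 EX=21 WR=22  [struct: MUL busy until I4 writes@15]
I7: IS=23 RO=24 EX=28 WR=29  [struct: MUL busy until I6 writes@22]
I8: IS=24 RO=25 EX=33 WR=34

I4 = (7, 10, 14, 15)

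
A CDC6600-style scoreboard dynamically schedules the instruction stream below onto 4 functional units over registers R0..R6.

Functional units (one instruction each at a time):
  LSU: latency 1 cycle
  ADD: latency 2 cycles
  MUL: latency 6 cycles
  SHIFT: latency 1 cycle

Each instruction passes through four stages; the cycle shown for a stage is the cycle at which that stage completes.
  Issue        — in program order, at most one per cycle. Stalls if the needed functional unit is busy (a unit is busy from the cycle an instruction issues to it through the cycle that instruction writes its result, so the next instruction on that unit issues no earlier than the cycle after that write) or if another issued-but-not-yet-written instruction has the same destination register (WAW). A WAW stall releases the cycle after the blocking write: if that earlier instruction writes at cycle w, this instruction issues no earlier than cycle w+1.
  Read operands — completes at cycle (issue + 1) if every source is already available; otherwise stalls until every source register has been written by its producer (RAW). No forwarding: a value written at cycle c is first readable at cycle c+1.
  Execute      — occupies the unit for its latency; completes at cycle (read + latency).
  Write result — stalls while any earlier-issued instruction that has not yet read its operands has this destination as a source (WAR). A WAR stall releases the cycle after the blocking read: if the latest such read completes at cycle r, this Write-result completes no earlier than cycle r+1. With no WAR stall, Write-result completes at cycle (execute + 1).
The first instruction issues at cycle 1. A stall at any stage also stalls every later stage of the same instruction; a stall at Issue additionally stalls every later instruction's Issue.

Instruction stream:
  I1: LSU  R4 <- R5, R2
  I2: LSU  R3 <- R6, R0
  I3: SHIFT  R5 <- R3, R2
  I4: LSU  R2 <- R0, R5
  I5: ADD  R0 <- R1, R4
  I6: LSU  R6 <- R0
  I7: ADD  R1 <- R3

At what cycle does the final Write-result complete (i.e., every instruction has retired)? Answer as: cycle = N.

cycle = 20

[I1] 1/2/3/4
[I2] 5/6/7/8  (struct: LSU busy until I1 writes@4)
[I3] 6/9/10/11  (RAW R3: wait I2 write@8)
[I4] 9/12/13/14  (struct: LSU busy until I2 writes@8; RAW R5: wait I3 write@11)
[I5] 10/11/13/14
[I6] 15/16/17/18  (struct: LSU busy until I4 writes@14)
[I7] 16/17/19/20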